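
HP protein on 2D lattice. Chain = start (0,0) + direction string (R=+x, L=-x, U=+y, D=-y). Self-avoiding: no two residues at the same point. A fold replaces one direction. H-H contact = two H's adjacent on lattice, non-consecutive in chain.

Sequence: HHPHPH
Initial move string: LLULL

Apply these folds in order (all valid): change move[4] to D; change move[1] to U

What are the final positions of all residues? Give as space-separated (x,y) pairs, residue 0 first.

Answer: (0,0) (-1,0) (-1,1) (-1,2) (-2,2) (-2,1)

Derivation:
Initial moves: LLULL
Fold: move[4]->D => LLULD (positions: [(0, 0), (-1, 0), (-2, 0), (-2, 1), (-3, 1), (-3, 0)])
Fold: move[1]->U => LUULD (positions: [(0, 0), (-1, 0), (-1, 1), (-1, 2), (-2, 2), (-2, 1)])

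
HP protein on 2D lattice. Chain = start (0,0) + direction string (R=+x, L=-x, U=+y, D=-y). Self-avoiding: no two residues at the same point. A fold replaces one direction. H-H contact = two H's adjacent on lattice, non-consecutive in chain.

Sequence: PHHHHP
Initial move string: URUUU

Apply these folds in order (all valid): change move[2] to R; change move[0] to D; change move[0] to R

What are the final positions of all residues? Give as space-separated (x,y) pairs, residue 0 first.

Answer: (0,0) (1,0) (2,0) (3,0) (3,1) (3,2)

Derivation:
Initial moves: URUUU
Fold: move[2]->R => URRUU (positions: [(0, 0), (0, 1), (1, 1), (2, 1), (2, 2), (2, 3)])
Fold: move[0]->D => DRRUU (positions: [(0, 0), (0, -1), (1, -1), (2, -1), (2, 0), (2, 1)])
Fold: move[0]->R => RRRUU (positions: [(0, 0), (1, 0), (2, 0), (3, 0), (3, 1), (3, 2)])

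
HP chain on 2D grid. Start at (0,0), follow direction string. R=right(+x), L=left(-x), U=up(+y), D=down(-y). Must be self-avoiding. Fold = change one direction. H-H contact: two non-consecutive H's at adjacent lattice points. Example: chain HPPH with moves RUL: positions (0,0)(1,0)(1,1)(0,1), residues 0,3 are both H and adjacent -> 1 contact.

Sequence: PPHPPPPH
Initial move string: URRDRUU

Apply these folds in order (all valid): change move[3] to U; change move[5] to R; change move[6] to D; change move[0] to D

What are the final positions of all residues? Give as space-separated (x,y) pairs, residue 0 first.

Initial moves: URRDRUU
Fold: move[3]->U => URRURUU (positions: [(0, 0), (0, 1), (1, 1), (2, 1), (2, 2), (3, 2), (3, 3), (3, 4)])
Fold: move[5]->R => URRURRU (positions: [(0, 0), (0, 1), (1, 1), (2, 1), (2, 2), (3, 2), (4, 2), (4, 3)])
Fold: move[6]->D => URRURRD (positions: [(0, 0), (0, 1), (1, 1), (2, 1), (2, 2), (3, 2), (4, 2), (4, 1)])
Fold: move[0]->D => DRRURRD (positions: [(0, 0), (0, -1), (1, -1), (2, -1), (2, 0), (3, 0), (4, 0), (4, -1)])

Answer: (0,0) (0,-1) (1,-1) (2,-1) (2,0) (3,0) (4,0) (4,-1)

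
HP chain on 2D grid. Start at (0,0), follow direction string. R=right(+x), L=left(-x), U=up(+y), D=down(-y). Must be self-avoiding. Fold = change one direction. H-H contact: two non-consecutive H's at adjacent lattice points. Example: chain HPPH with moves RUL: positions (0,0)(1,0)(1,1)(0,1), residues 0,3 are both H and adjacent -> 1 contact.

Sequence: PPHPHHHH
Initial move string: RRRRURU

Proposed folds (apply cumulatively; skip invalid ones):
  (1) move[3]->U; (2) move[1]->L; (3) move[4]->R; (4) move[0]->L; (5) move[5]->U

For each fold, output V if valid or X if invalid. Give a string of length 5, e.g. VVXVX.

Answer: VXVXV

Derivation:
Initial: RRRRURU -> [(0, 0), (1, 0), (2, 0), (3, 0), (4, 0), (4, 1), (5, 1), (5, 2)]
Fold 1: move[3]->U => RRRUURU VALID
Fold 2: move[1]->L => RLRUURU INVALID (collision), skipped
Fold 3: move[4]->R => RRRURRU VALID
Fold 4: move[0]->L => LRRURRU INVALID (collision), skipped
Fold 5: move[5]->U => RRRURUU VALID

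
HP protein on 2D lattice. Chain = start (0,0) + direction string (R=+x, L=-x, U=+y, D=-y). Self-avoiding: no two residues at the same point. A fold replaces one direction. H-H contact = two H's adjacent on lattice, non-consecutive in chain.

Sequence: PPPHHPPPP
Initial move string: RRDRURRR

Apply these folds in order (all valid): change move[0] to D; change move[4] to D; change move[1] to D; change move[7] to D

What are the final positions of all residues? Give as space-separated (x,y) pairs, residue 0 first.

Answer: (0,0) (0,-1) (0,-2) (0,-3) (1,-3) (1,-4) (2,-4) (3,-4) (3,-5)

Derivation:
Initial moves: RRDRURRR
Fold: move[0]->D => DRDRURRR (positions: [(0, 0), (0, -1), (1, -1), (1, -2), (2, -2), (2, -1), (3, -1), (4, -1), (5, -1)])
Fold: move[4]->D => DRDRDRRR (positions: [(0, 0), (0, -1), (1, -1), (1, -2), (2, -2), (2, -3), (3, -3), (4, -3), (5, -3)])
Fold: move[1]->D => DDDRDRRR (positions: [(0, 0), (0, -1), (0, -2), (0, -3), (1, -3), (1, -4), (2, -4), (3, -4), (4, -4)])
Fold: move[7]->D => DDDRDRRD (positions: [(0, 0), (0, -1), (0, -2), (0, -3), (1, -3), (1, -4), (2, -4), (3, -4), (3, -5)])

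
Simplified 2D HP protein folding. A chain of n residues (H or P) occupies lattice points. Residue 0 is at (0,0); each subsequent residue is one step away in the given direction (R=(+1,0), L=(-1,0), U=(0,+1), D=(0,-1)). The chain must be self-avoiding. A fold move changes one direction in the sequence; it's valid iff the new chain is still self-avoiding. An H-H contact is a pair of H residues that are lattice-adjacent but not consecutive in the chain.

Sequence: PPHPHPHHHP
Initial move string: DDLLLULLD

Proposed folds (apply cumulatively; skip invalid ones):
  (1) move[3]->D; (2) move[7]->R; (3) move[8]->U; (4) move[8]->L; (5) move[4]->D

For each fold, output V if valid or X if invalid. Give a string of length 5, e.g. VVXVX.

Answer: VXVVX

Derivation:
Initial: DDLLLULLD -> [(0, 0), (0, -1), (0, -2), (-1, -2), (-2, -2), (-3, -2), (-3, -1), (-4, -1), (-5, -1), (-5, -2)]
Fold 1: move[3]->D => DDLDLULLD VALID
Fold 2: move[7]->R => DDLDLULRD INVALID (collision), skipped
Fold 3: move[8]->U => DDLDLULLU VALID
Fold 4: move[8]->L => DDLDLULLL VALID
Fold 5: move[4]->D => DDLDDULLL INVALID (collision), skipped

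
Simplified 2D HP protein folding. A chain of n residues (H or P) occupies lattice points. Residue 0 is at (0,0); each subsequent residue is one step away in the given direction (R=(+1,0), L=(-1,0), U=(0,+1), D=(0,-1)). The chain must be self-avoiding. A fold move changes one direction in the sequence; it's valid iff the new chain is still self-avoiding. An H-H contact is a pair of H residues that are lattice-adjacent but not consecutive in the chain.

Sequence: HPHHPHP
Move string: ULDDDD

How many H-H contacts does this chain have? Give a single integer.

Positions: [(0, 0), (0, 1), (-1, 1), (-1, 0), (-1, -1), (-1, -2), (-1, -3)]
H-H contact: residue 0 @(0,0) - residue 3 @(-1, 0)

Answer: 1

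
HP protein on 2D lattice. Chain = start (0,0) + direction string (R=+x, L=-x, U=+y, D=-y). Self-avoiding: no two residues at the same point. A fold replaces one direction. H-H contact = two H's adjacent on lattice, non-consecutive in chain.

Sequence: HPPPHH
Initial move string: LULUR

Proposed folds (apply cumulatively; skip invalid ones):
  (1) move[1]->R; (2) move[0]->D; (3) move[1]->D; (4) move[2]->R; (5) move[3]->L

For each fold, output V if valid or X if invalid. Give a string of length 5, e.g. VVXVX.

Initial: LULUR -> [(0, 0), (-1, 0), (-1, 1), (-2, 1), (-2, 2), (-1, 2)]
Fold 1: move[1]->R => LRLUR INVALID (collision), skipped
Fold 2: move[0]->D => DULUR INVALID (collision), skipped
Fold 3: move[1]->D => LDLUR INVALID (collision), skipped
Fold 4: move[2]->R => LURUR VALID
Fold 5: move[3]->L => LURLR INVALID (collision), skipped

Answer: XXXVX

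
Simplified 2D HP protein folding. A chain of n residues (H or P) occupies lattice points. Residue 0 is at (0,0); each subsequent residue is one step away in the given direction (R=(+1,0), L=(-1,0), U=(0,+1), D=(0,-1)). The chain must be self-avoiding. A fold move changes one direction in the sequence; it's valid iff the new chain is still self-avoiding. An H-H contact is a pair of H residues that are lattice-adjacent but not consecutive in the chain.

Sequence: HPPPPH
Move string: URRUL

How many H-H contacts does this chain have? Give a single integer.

Answer: 0

Derivation:
Positions: [(0, 0), (0, 1), (1, 1), (2, 1), (2, 2), (1, 2)]
No H-H contacts found.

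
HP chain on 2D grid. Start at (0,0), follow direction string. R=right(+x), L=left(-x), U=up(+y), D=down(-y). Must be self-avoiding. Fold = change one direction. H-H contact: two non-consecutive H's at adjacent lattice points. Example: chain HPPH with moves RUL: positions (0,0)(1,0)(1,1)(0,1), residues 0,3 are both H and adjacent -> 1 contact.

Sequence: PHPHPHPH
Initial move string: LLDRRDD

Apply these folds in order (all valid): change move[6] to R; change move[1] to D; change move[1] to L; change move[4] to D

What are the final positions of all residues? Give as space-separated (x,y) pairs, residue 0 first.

Answer: (0,0) (-1,0) (-2,0) (-2,-1) (-1,-1) (-1,-2) (-1,-3) (0,-3)

Derivation:
Initial moves: LLDRRDD
Fold: move[6]->R => LLDRRDR (positions: [(0, 0), (-1, 0), (-2, 0), (-2, -1), (-1, -1), (0, -1), (0, -2), (1, -2)])
Fold: move[1]->D => LDDRRDR (positions: [(0, 0), (-1, 0), (-1, -1), (-1, -2), (0, -2), (1, -2), (1, -3), (2, -3)])
Fold: move[1]->L => LLDRRDR (positions: [(0, 0), (-1, 0), (-2, 0), (-2, -1), (-1, -1), (0, -1), (0, -2), (1, -2)])
Fold: move[4]->D => LLDRDDR (positions: [(0, 0), (-1, 0), (-2, 0), (-2, -1), (-1, -1), (-1, -2), (-1, -3), (0, -3)])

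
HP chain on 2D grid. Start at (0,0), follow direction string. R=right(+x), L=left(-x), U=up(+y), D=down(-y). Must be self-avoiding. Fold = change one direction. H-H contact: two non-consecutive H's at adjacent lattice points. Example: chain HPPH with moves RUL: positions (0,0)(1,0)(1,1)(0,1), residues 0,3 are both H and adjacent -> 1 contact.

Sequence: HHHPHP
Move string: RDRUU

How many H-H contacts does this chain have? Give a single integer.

Answer: 1

Derivation:
Positions: [(0, 0), (1, 0), (1, -1), (2, -1), (2, 0), (2, 1)]
H-H contact: residue 1 @(1,0) - residue 4 @(2, 0)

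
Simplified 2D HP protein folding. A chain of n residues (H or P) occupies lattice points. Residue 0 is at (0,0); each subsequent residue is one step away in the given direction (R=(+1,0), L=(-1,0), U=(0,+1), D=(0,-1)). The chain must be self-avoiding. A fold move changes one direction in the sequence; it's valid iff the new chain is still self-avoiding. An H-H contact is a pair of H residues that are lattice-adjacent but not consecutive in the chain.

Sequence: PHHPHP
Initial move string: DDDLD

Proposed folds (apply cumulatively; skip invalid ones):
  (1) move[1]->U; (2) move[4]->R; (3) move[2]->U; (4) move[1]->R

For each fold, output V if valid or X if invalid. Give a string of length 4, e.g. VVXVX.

Answer: XXXV

Derivation:
Initial: DDDLD -> [(0, 0), (0, -1), (0, -2), (0, -3), (-1, -3), (-1, -4)]
Fold 1: move[1]->U => DUDLD INVALID (collision), skipped
Fold 2: move[4]->R => DDDLR INVALID (collision), skipped
Fold 3: move[2]->U => DDULD INVALID (collision), skipped
Fold 4: move[1]->R => DRDLD VALID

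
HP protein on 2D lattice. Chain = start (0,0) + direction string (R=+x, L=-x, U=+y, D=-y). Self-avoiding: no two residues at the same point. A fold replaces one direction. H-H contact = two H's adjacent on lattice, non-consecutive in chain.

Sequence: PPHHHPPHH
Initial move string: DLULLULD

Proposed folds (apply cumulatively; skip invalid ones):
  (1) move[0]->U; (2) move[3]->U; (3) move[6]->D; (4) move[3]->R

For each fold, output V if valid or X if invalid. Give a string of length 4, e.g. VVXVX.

Answer: VVXX

Derivation:
Initial: DLULLULD -> [(0, 0), (0, -1), (-1, -1), (-1, 0), (-2, 0), (-3, 0), (-3, 1), (-4, 1), (-4, 0)]
Fold 1: move[0]->U => ULULLULD VALID
Fold 2: move[3]->U => ULUULULD VALID
Fold 3: move[6]->D => ULUULUDD INVALID (collision), skipped
Fold 4: move[3]->R => ULURLULD INVALID (collision), skipped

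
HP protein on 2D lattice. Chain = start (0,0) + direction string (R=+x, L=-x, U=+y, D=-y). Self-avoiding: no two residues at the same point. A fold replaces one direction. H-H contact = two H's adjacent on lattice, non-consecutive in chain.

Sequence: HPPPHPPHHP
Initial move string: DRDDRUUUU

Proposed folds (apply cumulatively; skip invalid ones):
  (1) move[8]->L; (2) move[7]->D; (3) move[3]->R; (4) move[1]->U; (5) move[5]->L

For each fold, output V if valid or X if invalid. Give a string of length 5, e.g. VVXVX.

Initial: DRDDRUUUU -> [(0, 0), (0, -1), (1, -1), (1, -2), (1, -3), (2, -3), (2, -2), (2, -1), (2, 0), (2, 1)]
Fold 1: move[8]->L => DRDDRUUUL VALID
Fold 2: move[7]->D => DRDDRUUDL INVALID (collision), skipped
Fold 3: move[3]->R => DRDRRUUUL VALID
Fold 4: move[1]->U => DUDRRUUUL INVALID (collision), skipped
Fold 5: move[5]->L => DRDRRLUUL INVALID (collision), skipped

Answer: VXVXX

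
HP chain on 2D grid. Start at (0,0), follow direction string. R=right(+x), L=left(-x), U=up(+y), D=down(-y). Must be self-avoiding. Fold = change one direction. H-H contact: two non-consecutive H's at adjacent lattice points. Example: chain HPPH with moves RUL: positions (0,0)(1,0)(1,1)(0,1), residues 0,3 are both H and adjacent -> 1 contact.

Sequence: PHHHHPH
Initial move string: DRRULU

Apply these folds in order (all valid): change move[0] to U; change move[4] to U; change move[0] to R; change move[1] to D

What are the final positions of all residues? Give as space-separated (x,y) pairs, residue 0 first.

Initial moves: DRRULU
Fold: move[0]->U => URRULU (positions: [(0, 0), (0, 1), (1, 1), (2, 1), (2, 2), (1, 2), (1, 3)])
Fold: move[4]->U => URRUUU (positions: [(0, 0), (0, 1), (1, 1), (2, 1), (2, 2), (2, 3), (2, 4)])
Fold: move[0]->R => RRRUUU (positions: [(0, 0), (1, 0), (2, 0), (3, 0), (3, 1), (3, 2), (3, 3)])
Fold: move[1]->D => RDRUUU (positions: [(0, 0), (1, 0), (1, -1), (2, -1), (2, 0), (2, 1), (2, 2)])

Answer: (0,0) (1,0) (1,-1) (2,-1) (2,0) (2,1) (2,2)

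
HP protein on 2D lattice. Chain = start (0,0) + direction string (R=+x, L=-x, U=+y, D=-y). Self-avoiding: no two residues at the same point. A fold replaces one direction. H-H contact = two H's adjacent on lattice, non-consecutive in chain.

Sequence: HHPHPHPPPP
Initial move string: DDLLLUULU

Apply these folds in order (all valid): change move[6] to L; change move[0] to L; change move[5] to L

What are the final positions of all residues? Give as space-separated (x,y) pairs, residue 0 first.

Answer: (0,0) (-1,0) (-1,-1) (-2,-1) (-3,-1) (-4,-1) (-5,-1) (-6,-1) (-7,-1) (-7,0)

Derivation:
Initial moves: DDLLLUULU
Fold: move[6]->L => DDLLLULLU (positions: [(0, 0), (0, -1), (0, -2), (-1, -2), (-2, -2), (-3, -2), (-3, -1), (-4, -1), (-5, -1), (-5, 0)])
Fold: move[0]->L => LDLLLULLU (positions: [(0, 0), (-1, 0), (-1, -1), (-2, -1), (-3, -1), (-4, -1), (-4, 0), (-5, 0), (-6, 0), (-6, 1)])
Fold: move[5]->L => LDLLLLLLU (positions: [(0, 0), (-1, 0), (-1, -1), (-2, -1), (-3, -1), (-4, -1), (-5, -1), (-6, -1), (-7, -1), (-7, 0)])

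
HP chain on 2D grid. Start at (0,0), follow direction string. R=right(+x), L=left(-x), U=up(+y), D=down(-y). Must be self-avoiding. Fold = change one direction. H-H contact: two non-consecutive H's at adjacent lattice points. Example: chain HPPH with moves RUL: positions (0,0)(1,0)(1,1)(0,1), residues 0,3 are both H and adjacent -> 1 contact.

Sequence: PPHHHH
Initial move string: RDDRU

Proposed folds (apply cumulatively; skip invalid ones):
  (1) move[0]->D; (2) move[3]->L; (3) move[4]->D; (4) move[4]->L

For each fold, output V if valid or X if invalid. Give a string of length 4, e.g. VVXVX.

Initial: RDDRU -> [(0, 0), (1, 0), (1, -1), (1, -2), (2, -2), (2, -1)]
Fold 1: move[0]->D => DDDRU VALID
Fold 2: move[3]->L => DDDLU VALID
Fold 3: move[4]->D => DDDLD VALID
Fold 4: move[4]->L => DDDLL VALID

Answer: VVVV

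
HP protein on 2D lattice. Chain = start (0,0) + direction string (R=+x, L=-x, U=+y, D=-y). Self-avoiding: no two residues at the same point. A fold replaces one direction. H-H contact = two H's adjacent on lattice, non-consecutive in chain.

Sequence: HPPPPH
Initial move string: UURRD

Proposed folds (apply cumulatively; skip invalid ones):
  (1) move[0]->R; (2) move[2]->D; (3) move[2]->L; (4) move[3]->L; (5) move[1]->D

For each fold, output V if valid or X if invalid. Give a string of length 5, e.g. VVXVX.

Initial: UURRD -> [(0, 0), (0, 1), (0, 2), (1, 2), (2, 2), (2, 1)]
Fold 1: move[0]->R => RURRD VALID
Fold 2: move[2]->D => RUDRD INVALID (collision), skipped
Fold 3: move[2]->L => RULRD INVALID (collision), skipped
Fold 4: move[3]->L => RURLD INVALID (collision), skipped
Fold 5: move[1]->D => RDRRD VALID

Answer: VXXXV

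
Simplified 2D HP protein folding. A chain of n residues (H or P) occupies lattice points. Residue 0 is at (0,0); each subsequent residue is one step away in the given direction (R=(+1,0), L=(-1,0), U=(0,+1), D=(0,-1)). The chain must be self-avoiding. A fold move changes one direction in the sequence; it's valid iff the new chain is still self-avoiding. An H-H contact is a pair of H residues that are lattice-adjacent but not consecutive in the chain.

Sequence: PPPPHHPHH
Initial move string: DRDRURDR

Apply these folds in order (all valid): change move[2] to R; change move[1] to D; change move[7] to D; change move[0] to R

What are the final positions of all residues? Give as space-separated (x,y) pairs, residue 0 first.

Answer: (0,0) (1,0) (1,-1) (2,-1) (3,-1) (3,0) (4,0) (4,-1) (4,-2)

Derivation:
Initial moves: DRDRURDR
Fold: move[2]->R => DRRRURDR (positions: [(0, 0), (0, -1), (1, -1), (2, -1), (3, -1), (3, 0), (4, 0), (4, -1), (5, -1)])
Fold: move[1]->D => DDRRURDR (positions: [(0, 0), (0, -1), (0, -2), (1, -2), (2, -2), (2, -1), (3, -1), (3, -2), (4, -2)])
Fold: move[7]->D => DDRRURDD (positions: [(0, 0), (0, -1), (0, -2), (1, -2), (2, -2), (2, -1), (3, -1), (3, -2), (3, -3)])
Fold: move[0]->R => RDRRURDD (positions: [(0, 0), (1, 0), (1, -1), (2, -1), (3, -1), (3, 0), (4, 0), (4, -1), (4, -2)])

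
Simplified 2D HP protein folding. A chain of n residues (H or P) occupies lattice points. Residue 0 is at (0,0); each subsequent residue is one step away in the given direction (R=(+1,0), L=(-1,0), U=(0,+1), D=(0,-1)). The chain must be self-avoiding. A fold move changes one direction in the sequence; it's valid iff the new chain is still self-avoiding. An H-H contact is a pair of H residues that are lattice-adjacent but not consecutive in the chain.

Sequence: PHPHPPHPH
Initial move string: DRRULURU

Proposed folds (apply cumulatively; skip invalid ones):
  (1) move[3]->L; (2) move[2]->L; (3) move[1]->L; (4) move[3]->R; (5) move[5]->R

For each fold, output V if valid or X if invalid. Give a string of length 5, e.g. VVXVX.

Initial: DRRULURU -> [(0, 0), (0, -1), (1, -1), (2, -1), (2, 0), (1, 0), (1, 1), (2, 1), (2, 2)]
Fold 1: move[3]->L => DRRLLURU INVALID (collision), skipped
Fold 2: move[2]->L => DRLULURU INVALID (collision), skipped
Fold 3: move[1]->L => DLRULURU INVALID (collision), skipped
Fold 4: move[3]->R => DRRRLURU INVALID (collision), skipped
Fold 5: move[5]->R => DRRULRRU INVALID (collision), skipped

Answer: XXXXX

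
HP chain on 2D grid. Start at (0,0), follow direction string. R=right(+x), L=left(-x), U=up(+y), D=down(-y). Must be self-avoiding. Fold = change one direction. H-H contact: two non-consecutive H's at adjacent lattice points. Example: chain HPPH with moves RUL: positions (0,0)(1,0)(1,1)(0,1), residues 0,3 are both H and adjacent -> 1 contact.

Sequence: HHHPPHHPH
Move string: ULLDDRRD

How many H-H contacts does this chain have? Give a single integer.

Answer: 0

Derivation:
Positions: [(0, 0), (0, 1), (-1, 1), (-2, 1), (-2, 0), (-2, -1), (-1, -1), (0, -1), (0, -2)]
No H-H contacts found.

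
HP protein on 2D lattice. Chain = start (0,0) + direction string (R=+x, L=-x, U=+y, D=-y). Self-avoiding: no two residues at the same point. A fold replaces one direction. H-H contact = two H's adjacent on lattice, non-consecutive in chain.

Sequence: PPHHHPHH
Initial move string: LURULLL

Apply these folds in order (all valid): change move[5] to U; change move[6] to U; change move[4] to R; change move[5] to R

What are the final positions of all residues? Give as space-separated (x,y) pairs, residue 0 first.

Answer: (0,0) (-1,0) (-1,1) (0,1) (0,2) (1,2) (2,2) (2,3)

Derivation:
Initial moves: LURULLL
Fold: move[5]->U => LURULUL (positions: [(0, 0), (-1, 0), (-1, 1), (0, 1), (0, 2), (-1, 2), (-1, 3), (-2, 3)])
Fold: move[6]->U => LURULUU (positions: [(0, 0), (-1, 0), (-1, 1), (0, 1), (0, 2), (-1, 2), (-1, 3), (-1, 4)])
Fold: move[4]->R => LURURUU (positions: [(0, 0), (-1, 0), (-1, 1), (0, 1), (0, 2), (1, 2), (1, 3), (1, 4)])
Fold: move[5]->R => LURURRU (positions: [(0, 0), (-1, 0), (-1, 1), (0, 1), (0, 2), (1, 2), (2, 2), (2, 3)])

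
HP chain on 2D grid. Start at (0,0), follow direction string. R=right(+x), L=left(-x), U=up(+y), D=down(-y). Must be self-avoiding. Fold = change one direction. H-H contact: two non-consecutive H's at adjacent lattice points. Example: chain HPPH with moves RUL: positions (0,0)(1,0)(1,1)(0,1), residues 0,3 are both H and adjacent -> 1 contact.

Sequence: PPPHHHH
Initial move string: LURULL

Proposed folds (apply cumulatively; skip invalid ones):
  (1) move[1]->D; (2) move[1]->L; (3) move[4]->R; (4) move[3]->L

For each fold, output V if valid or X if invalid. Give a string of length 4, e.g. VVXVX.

Initial: LURULL -> [(0, 0), (-1, 0), (-1, 1), (0, 1), (0, 2), (-1, 2), (-2, 2)]
Fold 1: move[1]->D => LDRULL INVALID (collision), skipped
Fold 2: move[1]->L => LLRULL INVALID (collision), skipped
Fold 3: move[4]->R => LURURL INVALID (collision), skipped
Fold 4: move[3]->L => LURLLL INVALID (collision), skipped

Answer: XXXX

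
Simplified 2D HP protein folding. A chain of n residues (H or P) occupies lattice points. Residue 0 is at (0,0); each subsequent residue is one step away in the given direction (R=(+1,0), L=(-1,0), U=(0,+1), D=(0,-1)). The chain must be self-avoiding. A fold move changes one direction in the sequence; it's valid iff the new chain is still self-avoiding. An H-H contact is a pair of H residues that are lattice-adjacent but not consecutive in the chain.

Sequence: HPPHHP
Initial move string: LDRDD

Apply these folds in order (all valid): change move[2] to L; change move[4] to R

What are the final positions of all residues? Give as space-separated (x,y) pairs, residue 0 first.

Answer: (0,0) (-1,0) (-1,-1) (-2,-1) (-2,-2) (-1,-2)

Derivation:
Initial moves: LDRDD
Fold: move[2]->L => LDLDD (positions: [(0, 0), (-1, 0), (-1, -1), (-2, -1), (-2, -2), (-2, -3)])
Fold: move[4]->R => LDLDR (positions: [(0, 0), (-1, 0), (-1, -1), (-2, -1), (-2, -2), (-1, -2)])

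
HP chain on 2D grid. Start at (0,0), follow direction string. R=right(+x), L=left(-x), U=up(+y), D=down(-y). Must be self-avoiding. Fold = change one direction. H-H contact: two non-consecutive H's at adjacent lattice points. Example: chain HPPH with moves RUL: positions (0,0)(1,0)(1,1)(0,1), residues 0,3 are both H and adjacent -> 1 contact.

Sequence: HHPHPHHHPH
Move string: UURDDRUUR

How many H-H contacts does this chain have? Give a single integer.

Answer: 1

Derivation:
Positions: [(0, 0), (0, 1), (0, 2), (1, 2), (1, 1), (1, 0), (2, 0), (2, 1), (2, 2), (3, 2)]
H-H contact: residue 0 @(0,0) - residue 5 @(1, 0)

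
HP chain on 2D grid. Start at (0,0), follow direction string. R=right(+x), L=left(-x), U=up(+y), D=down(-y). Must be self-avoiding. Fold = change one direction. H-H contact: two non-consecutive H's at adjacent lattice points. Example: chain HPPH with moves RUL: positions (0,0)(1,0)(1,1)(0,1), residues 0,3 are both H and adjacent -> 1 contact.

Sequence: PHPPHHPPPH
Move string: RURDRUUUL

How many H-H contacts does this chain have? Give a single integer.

Answer: 1

Derivation:
Positions: [(0, 0), (1, 0), (1, 1), (2, 1), (2, 0), (3, 0), (3, 1), (3, 2), (3, 3), (2, 3)]
H-H contact: residue 1 @(1,0) - residue 4 @(2, 0)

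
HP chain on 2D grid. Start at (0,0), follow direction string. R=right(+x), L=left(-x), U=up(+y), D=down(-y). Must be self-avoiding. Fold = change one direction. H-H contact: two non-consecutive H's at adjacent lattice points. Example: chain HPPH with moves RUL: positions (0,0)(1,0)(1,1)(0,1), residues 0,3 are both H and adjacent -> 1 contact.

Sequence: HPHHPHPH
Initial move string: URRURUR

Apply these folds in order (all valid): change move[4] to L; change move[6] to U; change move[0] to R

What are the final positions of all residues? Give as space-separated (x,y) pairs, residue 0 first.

Initial moves: URRURUR
Fold: move[4]->L => URRULUR (positions: [(0, 0), (0, 1), (1, 1), (2, 1), (2, 2), (1, 2), (1, 3), (2, 3)])
Fold: move[6]->U => URRULUU (positions: [(0, 0), (0, 1), (1, 1), (2, 1), (2, 2), (1, 2), (1, 3), (1, 4)])
Fold: move[0]->R => RRRULUU (positions: [(0, 0), (1, 0), (2, 0), (3, 0), (3, 1), (2, 1), (2, 2), (2, 3)])

Answer: (0,0) (1,0) (2,0) (3,0) (3,1) (2,1) (2,2) (2,3)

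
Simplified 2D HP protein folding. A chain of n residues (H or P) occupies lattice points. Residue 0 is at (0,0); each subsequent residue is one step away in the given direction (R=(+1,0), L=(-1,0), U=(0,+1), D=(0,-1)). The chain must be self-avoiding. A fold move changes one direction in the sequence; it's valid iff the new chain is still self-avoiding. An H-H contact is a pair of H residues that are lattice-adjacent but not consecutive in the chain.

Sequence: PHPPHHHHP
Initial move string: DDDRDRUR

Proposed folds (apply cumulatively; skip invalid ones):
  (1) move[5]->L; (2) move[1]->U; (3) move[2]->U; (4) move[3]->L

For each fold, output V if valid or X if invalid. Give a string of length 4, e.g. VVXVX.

Initial: DDDRDRUR -> [(0, 0), (0, -1), (0, -2), (0, -3), (1, -3), (1, -4), (2, -4), (2, -3), (3, -3)]
Fold 1: move[5]->L => DDDRDLUR INVALID (collision), skipped
Fold 2: move[1]->U => DUDRDRUR INVALID (collision), skipped
Fold 3: move[2]->U => DDURDRUR INVALID (collision), skipped
Fold 4: move[3]->L => DDDLDRUR INVALID (collision), skipped

Answer: XXXX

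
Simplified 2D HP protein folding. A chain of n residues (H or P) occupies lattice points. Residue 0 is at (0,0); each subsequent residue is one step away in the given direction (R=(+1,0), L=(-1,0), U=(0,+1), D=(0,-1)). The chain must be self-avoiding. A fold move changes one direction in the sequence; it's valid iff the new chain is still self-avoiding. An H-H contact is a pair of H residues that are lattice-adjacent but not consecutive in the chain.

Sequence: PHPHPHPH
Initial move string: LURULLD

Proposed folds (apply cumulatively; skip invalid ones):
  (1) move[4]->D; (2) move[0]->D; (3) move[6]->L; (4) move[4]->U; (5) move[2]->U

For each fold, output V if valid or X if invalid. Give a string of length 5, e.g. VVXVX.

Answer: XXVVV

Derivation:
Initial: LURULLD -> [(0, 0), (-1, 0), (-1, 1), (0, 1), (0, 2), (-1, 2), (-2, 2), (-2, 1)]
Fold 1: move[4]->D => LURUDLD INVALID (collision), skipped
Fold 2: move[0]->D => DURULLD INVALID (collision), skipped
Fold 3: move[6]->L => LURULLL VALID
Fold 4: move[4]->U => LURUULL VALID
Fold 5: move[2]->U => LUUUULL VALID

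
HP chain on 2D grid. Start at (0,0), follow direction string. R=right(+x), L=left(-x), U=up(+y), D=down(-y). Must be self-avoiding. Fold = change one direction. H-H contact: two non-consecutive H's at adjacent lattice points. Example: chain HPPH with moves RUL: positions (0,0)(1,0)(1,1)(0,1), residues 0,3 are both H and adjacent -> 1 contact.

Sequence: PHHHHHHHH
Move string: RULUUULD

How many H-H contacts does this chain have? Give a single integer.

Positions: [(0, 0), (1, 0), (1, 1), (0, 1), (0, 2), (0, 3), (0, 4), (-1, 4), (-1, 3)]
H-H contact: residue 5 @(0,3) - residue 8 @(-1, 3)

Answer: 1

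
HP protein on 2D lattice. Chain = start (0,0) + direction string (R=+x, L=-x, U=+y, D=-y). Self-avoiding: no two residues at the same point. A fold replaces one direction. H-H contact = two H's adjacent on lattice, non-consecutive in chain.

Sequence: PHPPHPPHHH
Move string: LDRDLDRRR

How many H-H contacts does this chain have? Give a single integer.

Positions: [(0, 0), (-1, 0), (-1, -1), (0, -1), (0, -2), (-1, -2), (-1, -3), (0, -3), (1, -3), (2, -3)]
H-H contact: residue 4 @(0,-2) - residue 7 @(0, -3)

Answer: 1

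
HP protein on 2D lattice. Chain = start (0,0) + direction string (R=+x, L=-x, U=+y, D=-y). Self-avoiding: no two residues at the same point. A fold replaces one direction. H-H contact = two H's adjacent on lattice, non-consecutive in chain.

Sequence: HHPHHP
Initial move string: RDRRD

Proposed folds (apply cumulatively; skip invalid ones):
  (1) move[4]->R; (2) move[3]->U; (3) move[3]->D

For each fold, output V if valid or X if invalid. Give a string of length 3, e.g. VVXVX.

Initial: RDRRD -> [(0, 0), (1, 0), (1, -1), (2, -1), (3, -1), (3, -2)]
Fold 1: move[4]->R => RDRRR VALID
Fold 2: move[3]->U => RDRUR VALID
Fold 3: move[3]->D => RDRDR VALID

Answer: VVV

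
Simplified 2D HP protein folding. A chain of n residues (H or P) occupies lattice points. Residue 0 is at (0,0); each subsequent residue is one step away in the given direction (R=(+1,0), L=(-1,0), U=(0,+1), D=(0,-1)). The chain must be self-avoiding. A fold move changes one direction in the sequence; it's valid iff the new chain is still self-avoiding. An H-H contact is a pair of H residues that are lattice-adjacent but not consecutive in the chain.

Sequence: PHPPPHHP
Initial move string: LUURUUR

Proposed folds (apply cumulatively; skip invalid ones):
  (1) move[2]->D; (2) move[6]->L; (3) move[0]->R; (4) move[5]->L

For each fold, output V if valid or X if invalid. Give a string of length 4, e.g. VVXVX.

Initial: LUURUUR -> [(0, 0), (-1, 0), (-1, 1), (-1, 2), (0, 2), (0, 3), (0, 4), (1, 4)]
Fold 1: move[2]->D => LUDRUUR INVALID (collision), skipped
Fold 2: move[6]->L => LUURUUL VALID
Fold 3: move[0]->R => RUURUUL VALID
Fold 4: move[5]->L => RUURULL VALID

Answer: XVVV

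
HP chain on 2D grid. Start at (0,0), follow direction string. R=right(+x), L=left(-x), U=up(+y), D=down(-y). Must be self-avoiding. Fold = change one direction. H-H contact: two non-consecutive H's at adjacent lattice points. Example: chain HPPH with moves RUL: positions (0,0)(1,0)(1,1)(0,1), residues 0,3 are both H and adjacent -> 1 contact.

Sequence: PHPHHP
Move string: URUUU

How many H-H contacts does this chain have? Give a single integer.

Positions: [(0, 0), (0, 1), (1, 1), (1, 2), (1, 3), (1, 4)]
No H-H contacts found.

Answer: 0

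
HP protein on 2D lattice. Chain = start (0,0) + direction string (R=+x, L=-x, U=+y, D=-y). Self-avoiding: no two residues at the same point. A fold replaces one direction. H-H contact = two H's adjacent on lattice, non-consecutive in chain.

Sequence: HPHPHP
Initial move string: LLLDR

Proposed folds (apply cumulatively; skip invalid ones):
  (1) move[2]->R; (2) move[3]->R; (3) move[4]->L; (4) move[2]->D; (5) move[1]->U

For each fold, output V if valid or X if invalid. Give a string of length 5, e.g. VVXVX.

Answer: XXVVX

Derivation:
Initial: LLLDR -> [(0, 0), (-1, 0), (-2, 0), (-3, 0), (-3, -1), (-2, -1)]
Fold 1: move[2]->R => LLRDR INVALID (collision), skipped
Fold 2: move[3]->R => LLLRR INVALID (collision), skipped
Fold 3: move[4]->L => LLLDL VALID
Fold 4: move[2]->D => LLDDL VALID
Fold 5: move[1]->U => LUDDL INVALID (collision), skipped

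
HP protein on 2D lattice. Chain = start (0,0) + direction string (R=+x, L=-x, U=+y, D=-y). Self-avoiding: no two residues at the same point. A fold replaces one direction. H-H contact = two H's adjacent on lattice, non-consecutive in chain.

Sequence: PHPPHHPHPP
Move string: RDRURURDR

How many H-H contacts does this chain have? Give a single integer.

Positions: [(0, 0), (1, 0), (1, -1), (2, -1), (2, 0), (3, 0), (3, 1), (4, 1), (4, 0), (5, 0)]
H-H contact: residue 1 @(1,0) - residue 4 @(2, 0)

Answer: 1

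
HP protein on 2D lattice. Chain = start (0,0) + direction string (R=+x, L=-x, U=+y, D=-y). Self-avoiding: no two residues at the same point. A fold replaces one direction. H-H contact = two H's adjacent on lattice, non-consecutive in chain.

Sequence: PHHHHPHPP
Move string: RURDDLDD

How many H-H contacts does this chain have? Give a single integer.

Answer: 2

Derivation:
Positions: [(0, 0), (1, 0), (1, 1), (2, 1), (2, 0), (2, -1), (1, -1), (1, -2), (1, -3)]
H-H contact: residue 1 @(1,0) - residue 4 @(2, 0)
H-H contact: residue 1 @(1,0) - residue 6 @(1, -1)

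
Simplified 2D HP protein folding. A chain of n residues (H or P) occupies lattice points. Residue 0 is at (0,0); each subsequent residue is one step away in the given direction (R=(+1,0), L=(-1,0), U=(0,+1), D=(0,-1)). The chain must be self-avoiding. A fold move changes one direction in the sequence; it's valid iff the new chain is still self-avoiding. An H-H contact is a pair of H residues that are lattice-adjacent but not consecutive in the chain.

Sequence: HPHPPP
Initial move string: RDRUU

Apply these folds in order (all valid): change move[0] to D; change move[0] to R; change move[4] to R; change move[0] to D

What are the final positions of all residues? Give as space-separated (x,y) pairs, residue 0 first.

Initial moves: RDRUU
Fold: move[0]->D => DDRUU (positions: [(0, 0), (0, -1), (0, -2), (1, -2), (1, -1), (1, 0)])
Fold: move[0]->R => RDRUU (positions: [(0, 0), (1, 0), (1, -1), (2, -1), (2, 0), (2, 1)])
Fold: move[4]->R => RDRUR (positions: [(0, 0), (1, 0), (1, -1), (2, -1), (2, 0), (3, 0)])
Fold: move[0]->D => DDRUR (positions: [(0, 0), (0, -1), (0, -2), (1, -2), (1, -1), (2, -1)])

Answer: (0,0) (0,-1) (0,-2) (1,-2) (1,-1) (2,-1)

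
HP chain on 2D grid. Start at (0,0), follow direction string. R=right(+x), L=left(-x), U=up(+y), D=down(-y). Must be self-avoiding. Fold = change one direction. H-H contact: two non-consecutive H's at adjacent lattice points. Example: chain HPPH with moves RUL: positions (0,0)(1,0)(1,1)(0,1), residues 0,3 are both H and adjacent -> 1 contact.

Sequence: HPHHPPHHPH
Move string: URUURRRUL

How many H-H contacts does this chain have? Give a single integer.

Positions: [(0, 0), (0, 1), (1, 1), (1, 2), (1, 3), (2, 3), (3, 3), (4, 3), (4, 4), (3, 4)]
H-H contact: residue 6 @(3,3) - residue 9 @(3, 4)

Answer: 1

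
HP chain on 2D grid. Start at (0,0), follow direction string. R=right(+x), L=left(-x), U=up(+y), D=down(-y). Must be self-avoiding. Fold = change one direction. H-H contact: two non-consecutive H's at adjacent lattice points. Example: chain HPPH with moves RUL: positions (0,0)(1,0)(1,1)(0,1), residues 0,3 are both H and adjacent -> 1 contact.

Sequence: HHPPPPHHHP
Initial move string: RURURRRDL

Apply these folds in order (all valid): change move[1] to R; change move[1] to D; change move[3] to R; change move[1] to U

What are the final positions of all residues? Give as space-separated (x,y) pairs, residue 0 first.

Answer: (0,0) (1,0) (1,1) (2,1) (3,1) (4,1) (5,1) (6,1) (6,0) (5,0)

Derivation:
Initial moves: RURURRRDL
Fold: move[1]->R => RRRURRRDL (positions: [(0, 0), (1, 0), (2, 0), (3, 0), (3, 1), (4, 1), (5, 1), (6, 1), (6, 0), (5, 0)])
Fold: move[1]->D => RDRURRRDL (positions: [(0, 0), (1, 0), (1, -1), (2, -1), (2, 0), (3, 0), (4, 0), (5, 0), (5, -1), (4, -1)])
Fold: move[3]->R => RDRRRRRDL (positions: [(0, 0), (1, 0), (1, -1), (2, -1), (3, -1), (4, -1), (5, -1), (6, -1), (6, -2), (5, -2)])
Fold: move[1]->U => RURRRRRDL (positions: [(0, 0), (1, 0), (1, 1), (2, 1), (3, 1), (4, 1), (5, 1), (6, 1), (6, 0), (5, 0)])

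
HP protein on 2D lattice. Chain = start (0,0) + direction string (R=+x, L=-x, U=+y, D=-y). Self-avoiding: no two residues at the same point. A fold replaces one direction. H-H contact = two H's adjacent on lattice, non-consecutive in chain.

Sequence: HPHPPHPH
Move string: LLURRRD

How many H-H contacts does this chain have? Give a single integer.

Positions: [(0, 0), (-1, 0), (-2, 0), (-2, 1), (-1, 1), (0, 1), (1, 1), (1, 0)]
H-H contact: residue 0 @(0,0) - residue 7 @(1, 0)
H-H contact: residue 0 @(0,0) - residue 5 @(0, 1)

Answer: 2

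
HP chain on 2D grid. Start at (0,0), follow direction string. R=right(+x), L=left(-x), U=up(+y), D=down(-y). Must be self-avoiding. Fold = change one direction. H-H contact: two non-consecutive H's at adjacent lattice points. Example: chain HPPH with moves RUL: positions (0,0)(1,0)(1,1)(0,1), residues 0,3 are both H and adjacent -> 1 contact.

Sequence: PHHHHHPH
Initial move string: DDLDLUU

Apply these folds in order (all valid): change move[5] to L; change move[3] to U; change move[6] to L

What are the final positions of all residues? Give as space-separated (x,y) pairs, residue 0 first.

Initial moves: DDLDLUU
Fold: move[5]->L => DDLDLLU (positions: [(0, 0), (0, -1), (0, -2), (-1, -2), (-1, -3), (-2, -3), (-3, -3), (-3, -2)])
Fold: move[3]->U => DDLULLU (positions: [(0, 0), (0, -1), (0, -2), (-1, -2), (-1, -1), (-2, -1), (-3, -1), (-3, 0)])
Fold: move[6]->L => DDLULLL (positions: [(0, 0), (0, -1), (0, -2), (-1, -2), (-1, -1), (-2, -1), (-3, -1), (-4, -1)])

Answer: (0,0) (0,-1) (0,-2) (-1,-2) (-1,-1) (-2,-1) (-3,-1) (-4,-1)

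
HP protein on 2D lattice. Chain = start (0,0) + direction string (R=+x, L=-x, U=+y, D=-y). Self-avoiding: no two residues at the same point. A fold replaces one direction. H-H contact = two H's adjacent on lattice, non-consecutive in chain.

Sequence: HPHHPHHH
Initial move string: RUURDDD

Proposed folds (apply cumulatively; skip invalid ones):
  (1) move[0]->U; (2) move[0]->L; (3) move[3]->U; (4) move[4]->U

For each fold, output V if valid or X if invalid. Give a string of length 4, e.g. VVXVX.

Answer: VXXX

Derivation:
Initial: RUURDDD -> [(0, 0), (1, 0), (1, 1), (1, 2), (2, 2), (2, 1), (2, 0), (2, -1)]
Fold 1: move[0]->U => UUURDDD VALID
Fold 2: move[0]->L => LUURDDD INVALID (collision), skipped
Fold 3: move[3]->U => UUUUDDD INVALID (collision), skipped
Fold 4: move[4]->U => UUURUDD INVALID (collision), skipped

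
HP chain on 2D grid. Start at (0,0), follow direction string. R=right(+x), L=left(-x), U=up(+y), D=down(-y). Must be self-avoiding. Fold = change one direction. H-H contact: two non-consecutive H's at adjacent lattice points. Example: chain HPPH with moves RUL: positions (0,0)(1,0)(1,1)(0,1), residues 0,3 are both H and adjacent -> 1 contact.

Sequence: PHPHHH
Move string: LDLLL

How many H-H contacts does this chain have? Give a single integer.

Positions: [(0, 0), (-1, 0), (-1, -1), (-2, -1), (-3, -1), (-4, -1)]
No H-H contacts found.

Answer: 0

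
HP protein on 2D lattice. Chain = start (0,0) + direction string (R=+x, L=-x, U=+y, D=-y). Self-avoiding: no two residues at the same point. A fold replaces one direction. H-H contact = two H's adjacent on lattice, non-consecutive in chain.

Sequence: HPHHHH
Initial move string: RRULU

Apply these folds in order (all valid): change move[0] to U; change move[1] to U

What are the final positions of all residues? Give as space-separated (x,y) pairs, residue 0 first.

Answer: (0,0) (0,1) (0,2) (0,3) (-1,3) (-1,4)

Derivation:
Initial moves: RRULU
Fold: move[0]->U => URULU (positions: [(0, 0), (0, 1), (1, 1), (1, 2), (0, 2), (0, 3)])
Fold: move[1]->U => UUULU (positions: [(0, 0), (0, 1), (0, 2), (0, 3), (-1, 3), (-1, 4)])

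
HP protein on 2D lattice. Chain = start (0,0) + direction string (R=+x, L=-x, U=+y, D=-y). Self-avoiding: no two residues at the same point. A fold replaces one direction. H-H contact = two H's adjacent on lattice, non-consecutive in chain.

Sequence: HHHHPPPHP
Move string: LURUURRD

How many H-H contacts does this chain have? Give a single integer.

Answer: 1

Derivation:
Positions: [(0, 0), (-1, 0), (-1, 1), (0, 1), (0, 2), (0, 3), (1, 3), (2, 3), (2, 2)]
H-H contact: residue 0 @(0,0) - residue 3 @(0, 1)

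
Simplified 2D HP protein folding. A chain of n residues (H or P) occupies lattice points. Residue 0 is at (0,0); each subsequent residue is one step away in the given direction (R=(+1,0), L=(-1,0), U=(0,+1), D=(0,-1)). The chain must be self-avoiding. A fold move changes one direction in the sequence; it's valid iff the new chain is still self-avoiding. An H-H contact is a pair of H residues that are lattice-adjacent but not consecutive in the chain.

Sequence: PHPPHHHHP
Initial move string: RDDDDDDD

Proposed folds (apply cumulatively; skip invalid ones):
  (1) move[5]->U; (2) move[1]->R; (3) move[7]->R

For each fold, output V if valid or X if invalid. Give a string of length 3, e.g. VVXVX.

Answer: XVV

Derivation:
Initial: RDDDDDDD -> [(0, 0), (1, 0), (1, -1), (1, -2), (1, -3), (1, -4), (1, -5), (1, -6), (1, -7)]
Fold 1: move[5]->U => RDDDDUDD INVALID (collision), skipped
Fold 2: move[1]->R => RRDDDDDD VALID
Fold 3: move[7]->R => RRDDDDDR VALID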